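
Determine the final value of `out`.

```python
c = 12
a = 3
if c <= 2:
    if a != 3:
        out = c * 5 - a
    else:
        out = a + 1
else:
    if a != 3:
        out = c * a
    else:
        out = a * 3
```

9

c=12, a=3
c <= 2 is False; a != 3 is False
→ out = a * 3 = 9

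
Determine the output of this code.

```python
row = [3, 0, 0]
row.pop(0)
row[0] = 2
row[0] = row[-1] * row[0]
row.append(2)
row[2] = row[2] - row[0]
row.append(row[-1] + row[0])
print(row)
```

[0, 0, 2, 2]

pop(0) removes 3 → [0, 0]
row[0] = 2 → [2, 0]
row[0] = row[-1]*row[0] = 0*2 = 0 → [0, 0]
append 2 → [0, 0, 2]
row[2] = row[2]-row[0] = 2-0 = 2 → [0, 0, 2]
append row[-1]+row[0] = 2+0 = 2 → [0, 0, 2, 2]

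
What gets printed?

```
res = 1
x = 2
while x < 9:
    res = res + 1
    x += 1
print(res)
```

x=2: res = 1+1 = 2
x=3: res = 2+1 = 3
x=4: res = 3+1 = 4
x=5: res = 4+1 = 5
x=6: res = 5+1 = 6
x=7: res = 6+1 = 7
x=8: res = 7+1 = 8

8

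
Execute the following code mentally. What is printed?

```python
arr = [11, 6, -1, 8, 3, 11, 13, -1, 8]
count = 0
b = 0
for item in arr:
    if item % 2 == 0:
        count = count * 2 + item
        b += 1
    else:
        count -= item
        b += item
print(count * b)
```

item=11: not even, count = 0-11 = -11; b=11
item=6: even, count = (-11)*2+6 = -16; b=12
item=-1: not even, count = (-16)-(-1) = -15; b=11
item=8: even, count = (-15)*2+8 = -22; b=12
item=3: not even, count = (-22)-3 = -25; b=15
item=11: not even, count = (-25)-11 = -36; b=26
item=13: not even, count = (-36)-13 = -49; b=39
item=-1: not even, count = (-49)-(-1) = -48; b=38
item=8: even, count = (-48)*2+8 = -88; b=39
count*b = (-88)*39 = -3432

-3432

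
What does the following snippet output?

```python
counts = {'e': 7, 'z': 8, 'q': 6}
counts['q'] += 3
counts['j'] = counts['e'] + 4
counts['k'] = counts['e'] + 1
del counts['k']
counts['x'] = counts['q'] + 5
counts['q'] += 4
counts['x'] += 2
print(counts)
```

{'e': 7, 'z': 8, 'q': 13, 'j': 11, 'x': 16}

counts['q'] = 6+3 = 9 → {'e': 7, 'z': 8, 'q': 9}
counts['j'] = counts['e']+4 = 11 → {'e': 7, 'z': 8, 'q': 9, 'j': 11}
counts['k'] = counts['e']+1 = 8 → {'e': 7, 'z': 8, 'q': 9, 'j': 11, 'k': 8}
del 'k' → {'e': 7, 'z': 8, 'q': 9, 'j': 11}
counts['x'] = counts['q']+5 = 14 → {'e': 7, 'z': 8, 'q': 9, 'j': 11, 'x': 14}
counts['q'] = 9+4 = 13 → {'e': 7, 'z': 8, 'q': 13, 'j': 11, 'x': 14}
counts['x'] = 14+2 = 16 → {'e': 7, 'z': 8, 'q': 13, 'j': 11, 'x': 16}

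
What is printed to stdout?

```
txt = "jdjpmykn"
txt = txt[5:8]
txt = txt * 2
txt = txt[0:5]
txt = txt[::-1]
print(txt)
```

slice [5:8] → 'ykn'
repeat ×2 → 'yknykn'
slice [0:5] → 'yknyk'
reverse → 'kynky'

kynky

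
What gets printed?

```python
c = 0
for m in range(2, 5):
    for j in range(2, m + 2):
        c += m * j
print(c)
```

m=2,j=2: c = 0+4 = 4
m=2,j=3: c = 4+6 = 10
m=3,j=2: c = 10+6 = 16
m=3,j=3: c = 16+9 = 25
m=3,j=4: c = 25+12 = 37
m=4,j=2: c = 37+8 = 45
m=4,j=3: c = 45+12 = 57
m=4,j=4: c = 57+16 = 73
m=4,j=5: c = 73+20 = 93

93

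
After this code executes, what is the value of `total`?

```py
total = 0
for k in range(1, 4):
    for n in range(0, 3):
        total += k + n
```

k=1,n=0: total = 0+1 = 1
k=1,n=1: total = 1+2 = 3
k=1,n=2: total = 3+3 = 6
k=2,n=0: total = 6+2 = 8
k=2,n=1: total = 8+3 = 11
k=2,n=2: total = 11+4 = 15
k=3,n=0: total = 15+3 = 18
k=3,n=1: total = 18+4 = 22
k=3,n=2: total = 22+5 = 27

27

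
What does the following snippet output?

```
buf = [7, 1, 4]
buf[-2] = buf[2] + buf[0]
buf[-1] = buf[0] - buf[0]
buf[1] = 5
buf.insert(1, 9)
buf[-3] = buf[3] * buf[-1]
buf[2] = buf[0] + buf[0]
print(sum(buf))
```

buf[-2] = buf[2]+buf[0] = 4+7 = 11 → [7, 11, 4]
buf[-1] = buf[0]-buf[0] = 7-7 = 0 → [7, 11, 0]
buf[1] = 5 → [7, 5, 0]
insert 9 at 1 → [7, 9, 5, 0]
buf[-3] = buf[3]*buf[-1] = 0*0 = 0 → [7, 0, 5, 0]
buf[2] = buf[0]+buf[0] = 7+7 = 14 → [7, 0, 14, 0]
sum = 21

21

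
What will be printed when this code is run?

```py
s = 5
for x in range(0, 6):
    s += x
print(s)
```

20

x=0: s = 5+0 = 5
x=1: s = 5+1 = 6
x=2: s = 6+2 = 8
x=3: s = 8+3 = 11
x=4: s = 11+4 = 15
x=5: s = 15+5 = 20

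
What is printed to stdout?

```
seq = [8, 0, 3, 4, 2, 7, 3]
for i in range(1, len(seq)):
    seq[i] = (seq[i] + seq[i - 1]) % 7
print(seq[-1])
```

6

i=1: seq[1] = (0+8)%7 = 1 → [8, 1, 3, 4, 2, 7, 3]
i=2: seq[2] = (3+1)%7 = 4 → [8, 1, 4, 4, 2, 7, 3]
i=3: seq[3] = (4+4)%7 = 1 → [8, 1, 4, 1, 2, 7, 3]
i=4: seq[4] = (2+1)%7 = 3 → [8, 1, 4, 1, 3, 7, 3]
i=5: seq[5] = (7+3)%7 = 3 → [8, 1, 4, 1, 3, 3, 3]
i=6: seq[6] = (3+3)%7 = 6 → [8, 1, 4, 1, 3, 3, 6]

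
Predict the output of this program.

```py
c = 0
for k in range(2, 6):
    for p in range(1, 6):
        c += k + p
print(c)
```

k=2,p=1: c = 0+3 = 3
k=2,p=2: c = 3+4 = 7
k=2,p=3: c = 7+5 = 12
k=2,p=4: c = 12+6 = 18
k=2,p=5: c = 18+7 = 25
k=3,p=1: c = 25+4 = 29
k=3,p=2: c = 29+5 = 34
k=3,p=3: c = 34+6 = 40
k=3,p=4: c = 40+7 = 47
k=3,p=5: c = 47+8 = 55
k=4,p=1: c = 55+5 = 60
k=4,p=2: c = 60+6 = 66
k=4,p=3: c = 66+7 = 73
k=4,p=4: c = 73+8 = 81
k=4,p=5: c = 81+9 = 90
k=5,p=1: c = 90+6 = 96
k=5,p=2: c = 96+7 = 103
k=5,p=3: c = 103+8 = 111
k=5,p=4: c = 111+9 = 120
k=5,p=5: c = 120+10 = 130

130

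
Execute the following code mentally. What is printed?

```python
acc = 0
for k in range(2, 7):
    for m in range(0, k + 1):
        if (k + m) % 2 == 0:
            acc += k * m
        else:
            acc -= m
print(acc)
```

135

k=2,m=0: even sum, acc = 0+0 = 0
k=2,m=1: odd sum, acc = 0-1 = -1
k=2,m=2: even sum, acc = (-1)+4 = 3
k=3,m=0: odd sum, acc = 3-0 = 3
k=3,m=1: even sum, acc = 3+3 = 6
k=3,m=2: odd sum, acc = 6-2 = 4
k=3,m=3: even sum, acc = 4+9 = 13
k=4,m=0: even sum, acc = 13+0 = 13
k=4,m=1: odd sum, acc = 13-1 = 12
k=4,m=2: even sum, acc = 12+8 = 20
k=4,m=3: odd sum, acc = 20-3 = 17
k=4,m=4: even sum, acc = 17+16 = 33
k=5,m=0: odd sum, acc = 33-0 = 33
k=5,m=1: even sum, acc = 33+5 = 38
k=5,m=2: odd sum, acc = 38-2 = 36
k=5,m=3: even sum, acc = 36+15 = 51
k=5,m=4: odd sum, acc = 51-4 = 47
k=5,m=5: even sum, acc = 47+25 = 72
k=6,m=0: even sum, acc = 72+0 = 72
k=6,m=1: odd sum, acc = 72-1 = 71
k=6,m=2: even sum, acc = 71+12 = 83
k=6,m=3: odd sum, acc = 83-3 = 80
k=6,m=4: even sum, acc = 80+24 = 104
k=6,m=5: odd sum, acc = 104-5 = 99
k=6,m=6: even sum, acc = 99+36 = 135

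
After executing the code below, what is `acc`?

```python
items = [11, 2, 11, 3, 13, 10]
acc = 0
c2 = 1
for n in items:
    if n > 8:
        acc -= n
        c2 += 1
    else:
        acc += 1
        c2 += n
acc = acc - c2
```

n=11: >8, acc = 0-11 = -11; c2=2
n=2: not >8, acc = (-11)+1 = -10; c2=4
n=11: >8, acc = (-10)-11 = -21; c2=5
n=3: not >8, acc = (-21)+1 = -20; c2=8
n=13: >8, acc = (-20)-13 = -33; c2=9
n=10: >8, acc = (-33)-10 = -43; c2=10
acc-c2 = (-43)-10 = -53

-53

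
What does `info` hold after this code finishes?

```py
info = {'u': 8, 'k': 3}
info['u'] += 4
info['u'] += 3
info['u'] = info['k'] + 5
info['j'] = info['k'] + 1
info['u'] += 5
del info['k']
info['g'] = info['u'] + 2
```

info['u'] = 8+4 = 12 → {'u': 12, 'k': 3}
info['u'] = 12+3 = 15 → {'u': 15, 'k': 3}
info['u'] = info['k']+5 = 8 → {'u': 8, 'k': 3}
info['j'] = info['k']+1 = 4 → {'u': 8, 'k': 3, 'j': 4}
info['u'] = 8+5 = 13 → {'u': 13, 'k': 3, 'j': 4}
del 'k' → {'u': 13, 'j': 4}
info['g'] = info['u']+2 = 15 → {'u': 13, 'j': 4, 'g': 15}

{'u': 13, 'j': 4, 'g': 15}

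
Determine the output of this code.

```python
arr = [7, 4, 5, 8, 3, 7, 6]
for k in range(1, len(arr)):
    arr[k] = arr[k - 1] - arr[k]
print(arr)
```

[7, 3, -2, -10, -13, -20, -26]

k=1: arr[1] = 7-4 = 3 → [7, 3, 5, 8, 3, 7, 6]
k=2: arr[2] = 3-5 = -2 → [7, 3, -2, 8, 3, 7, 6]
k=3: arr[3] = (-2)-8 = -10 → [7, 3, -2, -10, 3, 7, 6]
k=4: arr[4] = (-10)-3 = -13 → [7, 3, -2, -10, -13, 7, 6]
k=5: arr[5] = (-13)-7 = -20 → [7, 3, -2, -10, -13, -20, 6]
k=6: arr[6] = (-20)-6 = -26 → [7, 3, -2, -10, -13, -20, -26]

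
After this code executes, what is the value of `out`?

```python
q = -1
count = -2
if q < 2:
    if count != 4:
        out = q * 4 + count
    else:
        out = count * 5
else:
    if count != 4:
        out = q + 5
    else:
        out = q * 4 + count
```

-6

q=-1, count=-2
q < 2 is True; count != 4 is True
→ out = q * 4 + count = -6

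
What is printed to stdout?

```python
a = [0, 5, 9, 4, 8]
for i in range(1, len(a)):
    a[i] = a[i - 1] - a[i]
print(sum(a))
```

i=1: a[1] = 0-5 = -5 → [0, -5, 9, 4, 8]
i=2: a[2] = (-5)-9 = -14 → [0, -5, -14, 4, 8]
i=3: a[3] = (-14)-4 = -18 → [0, -5, -14, -18, 8]
i=4: a[4] = (-18)-8 = -26 → [0, -5, -14, -18, -26]
sum = -63

-63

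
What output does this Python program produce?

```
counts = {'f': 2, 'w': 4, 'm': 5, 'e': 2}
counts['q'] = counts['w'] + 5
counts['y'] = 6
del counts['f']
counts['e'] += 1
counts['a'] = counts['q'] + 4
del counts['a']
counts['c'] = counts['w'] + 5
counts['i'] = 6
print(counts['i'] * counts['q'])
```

counts['q'] = counts['w']+5 = 9 → {'f': 2, 'w': 4, 'm': 5, 'e': 2, 'q': 9}
counts['y'] = 6 → {'f': 2, 'w': 4, 'm': 5, 'e': 2, 'q': 9, 'y': 6}
del 'f' → {'w': 4, 'm': 5, 'e': 2, 'q': 9, 'y': 6}
counts['e'] = 2+1 = 3 → {'w': 4, 'm': 5, 'e': 3, 'q': 9, 'y': 6}
counts['a'] = counts['q']+4 = 13 → {'w': 4, 'm': 5, 'e': 3, 'q': 9, 'y': 6, 'a': 13}
del 'a' → {'w': 4, 'm': 5, 'e': 3, 'q': 9, 'y': 6}
counts['c'] = counts['w']+5 = 9 → {'w': 4, 'm': 5, 'e': 3, 'q': 9, 'y': 6, 'c': 9}
counts['i'] = 6 → {'w': 4, 'm': 5, 'e': 3, 'q': 9, 'y': 6, 'c': 9, 'i': 6}
counts['i']*counts['q'] = 6*9 = 54

54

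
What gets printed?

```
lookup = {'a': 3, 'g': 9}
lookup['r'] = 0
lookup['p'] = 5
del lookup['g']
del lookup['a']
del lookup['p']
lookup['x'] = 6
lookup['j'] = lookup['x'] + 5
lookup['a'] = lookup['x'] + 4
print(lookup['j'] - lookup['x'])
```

lookup['r'] = 0 → {'a': 3, 'g': 9, 'r': 0}
lookup['p'] = 5 → {'a': 3, 'g': 9, 'r': 0, 'p': 5}
del 'g' → {'a': 3, 'r': 0, 'p': 5}
del 'a' → {'r': 0, 'p': 5}
del 'p' → {'r': 0}
lookup['x'] = 6 → {'r': 0, 'x': 6}
lookup['j'] = lookup['x']+5 = 11 → {'r': 0, 'x': 6, 'j': 11}
lookup['a'] = lookup['x']+4 = 10 → {'r': 0, 'x': 6, 'j': 11, 'a': 10}
lookup['j']-lookup['x'] = 11-6 = 5

5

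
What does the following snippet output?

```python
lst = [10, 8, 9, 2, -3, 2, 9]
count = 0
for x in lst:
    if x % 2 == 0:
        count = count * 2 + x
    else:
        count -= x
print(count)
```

79

x=10: even, count = 0*2+10 = 10
x=8: even, count = 10*2+8 = 28
x=9: not even, count = 28-9 = 19
x=2: even, count = 19*2+2 = 40
x=-3: not even, count = 40-(-3) = 43
x=2: even, count = 43*2+2 = 88
x=9: not even, count = 88-9 = 79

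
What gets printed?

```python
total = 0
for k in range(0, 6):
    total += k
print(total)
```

15

k=0: total = 0+0 = 0
k=1: total = 0+1 = 1
k=2: total = 1+2 = 3
k=3: total = 3+3 = 6
k=4: total = 6+4 = 10
k=5: total = 10+5 = 15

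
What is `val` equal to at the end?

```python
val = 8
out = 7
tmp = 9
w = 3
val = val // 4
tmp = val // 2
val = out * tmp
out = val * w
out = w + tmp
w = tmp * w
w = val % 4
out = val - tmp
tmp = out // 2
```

val = 8//4 = 2
tmp = 2//2 = 1
val = 7*1 = 7
out = 7*3 = 21
out = 3+1 = 4
w = 1*3 = 3
w = 7%4 = 3
out = 7-1 = 6
tmp = 6//2 = 3

7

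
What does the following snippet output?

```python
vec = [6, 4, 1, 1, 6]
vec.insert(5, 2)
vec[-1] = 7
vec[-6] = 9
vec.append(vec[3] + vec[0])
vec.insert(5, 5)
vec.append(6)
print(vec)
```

[9, 4, 1, 1, 6, 5, 7, 10, 6]

insert 2 at 5 → [6, 4, 1, 1, 6, 2]
vec[-1] = 7 → [6, 4, 1, 1, 6, 7]
vec[-6] = 9 → [9, 4, 1, 1, 6, 7]
append vec[3]+vec[0] = 1+9 = 10 → [9, 4, 1, 1, 6, 7, 10]
insert 5 at 5 → [9, 4, 1, 1, 6, 5, 7, 10]
append 6 → [9, 4, 1, 1, 6, 5, 7, 10, 6]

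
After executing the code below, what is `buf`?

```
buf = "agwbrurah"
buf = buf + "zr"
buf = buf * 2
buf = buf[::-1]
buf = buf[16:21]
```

'urbwg'

+ 'zr' → 'agwbrurahzr'
repeat ×2 → 'agwbrurahzragwbrurahzr'
reverse → 'rzharurbwgarzharurbwga'
slice [16:21] → 'urbwg'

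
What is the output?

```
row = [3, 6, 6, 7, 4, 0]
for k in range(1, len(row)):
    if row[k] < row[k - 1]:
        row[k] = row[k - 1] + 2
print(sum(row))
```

k=1: 6>=3, unchanged → [3, 6, 6, 7, 4, 0]
k=2: 6>=6, unchanged → [3, 6, 6, 7, 4, 0]
k=3: 7>=6, unchanged → [3, 6, 6, 7, 4, 0]
k=4: 4<7, row[4] = 7+2 = 9 → [3, 6, 6, 7, 9, 0]
k=5: 0<9, row[5] = 9+2 = 11 → [3, 6, 6, 7, 9, 11]
sum = 42

42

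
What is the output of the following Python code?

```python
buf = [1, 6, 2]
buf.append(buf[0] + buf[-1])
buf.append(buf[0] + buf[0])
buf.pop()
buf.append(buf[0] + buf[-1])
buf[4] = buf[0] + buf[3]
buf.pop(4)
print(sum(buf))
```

append buf[0]+buf[-1] = 1+2 = 3 → [1, 6, 2, 3]
append buf[0]+buf[0] = 1+1 = 2 → [1, 6, 2, 3, 2]
pop() removes 2 → [1, 6, 2, 3]
append buf[0]+buf[-1] = 1+3 = 4 → [1, 6, 2, 3, 4]
buf[4] = buf[0]+buf[3] = 1+3 = 4 → [1, 6, 2, 3, 4]
pop(4) removes 4 → [1, 6, 2, 3]
sum = 12

12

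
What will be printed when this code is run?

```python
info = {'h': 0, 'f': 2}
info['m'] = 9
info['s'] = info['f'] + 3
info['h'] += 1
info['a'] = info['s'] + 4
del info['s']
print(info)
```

info['m'] = 9 → {'h': 0, 'f': 2, 'm': 9}
info['s'] = info['f']+3 = 5 → {'h': 0, 'f': 2, 'm': 9, 's': 5}
info['h'] = 0+1 = 1 → {'h': 1, 'f': 2, 'm': 9, 's': 5}
info['a'] = info['s']+4 = 9 → {'h': 1, 'f': 2, 'm': 9, 's': 5, 'a': 9}
del 's' → {'h': 1, 'f': 2, 'm': 9, 'a': 9}

{'h': 1, 'f': 2, 'm': 9, 'a': 9}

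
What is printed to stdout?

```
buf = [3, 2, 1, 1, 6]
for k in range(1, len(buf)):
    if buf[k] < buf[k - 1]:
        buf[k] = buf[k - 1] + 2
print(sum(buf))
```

35

k=1: 2<3, buf[1] = 3+2 = 5 → [3, 5, 1, 1, 6]
k=2: 1<5, buf[2] = 5+2 = 7 → [3, 5, 7, 1, 6]
k=3: 1<7, buf[3] = 7+2 = 9 → [3, 5, 7, 9, 6]
k=4: 6<9, buf[4] = 9+2 = 11 → [3, 5, 7, 9, 11]
sum = 35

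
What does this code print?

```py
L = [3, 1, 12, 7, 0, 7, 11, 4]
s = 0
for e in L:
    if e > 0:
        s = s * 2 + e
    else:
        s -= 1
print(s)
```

e=3: >0, s = 0*2+3 = 3
e=1: >0, s = 3*2+1 = 7
e=12: >0, s = 7*2+12 = 26
e=7: >0, s = 26*2+7 = 59
e=0: not >0, s = 59-1 = 58
e=7: >0, s = 58*2+7 = 123
e=11: >0, s = 123*2+11 = 257
e=4: >0, s = 257*2+4 = 518

518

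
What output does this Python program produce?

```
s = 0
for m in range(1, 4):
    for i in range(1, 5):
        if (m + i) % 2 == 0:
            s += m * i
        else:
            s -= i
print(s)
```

12

m=1,i=1: even sum, s = 0+1 = 1
m=1,i=2: odd sum, s = 1-2 = -1
m=1,i=3: even sum, s = (-1)+3 = 2
m=1,i=4: odd sum, s = 2-4 = -2
m=2,i=1: odd sum, s = (-2)-1 = -3
m=2,i=2: even sum, s = (-3)+4 = 1
m=2,i=3: odd sum, s = 1-3 = -2
m=2,i=4: even sum, s = (-2)+8 = 6
m=3,i=1: even sum, s = 6+3 = 9
m=3,i=2: odd sum, s = 9-2 = 7
m=3,i=3: even sum, s = 7+9 = 16
m=3,i=4: odd sum, s = 16-4 = 12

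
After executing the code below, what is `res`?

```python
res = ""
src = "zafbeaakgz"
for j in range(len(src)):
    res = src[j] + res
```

j=0: prepend 'z' → 'z'
j=1: prepend 'a' → 'az'
j=2: prepend 'f' → 'faz'
j=3: prepend 'b' → 'bfaz'
j=4: prepend 'e' → 'ebfaz'
j=5: prepend 'a' → 'aebfaz'
j=6: prepend 'a' → 'aaebfaz'
j=7: prepend 'k' → 'kaaebfaz'
j=8: prepend 'g' → 'gkaaebfaz'
j=9: prepend 'z' → 'zgkaaebfaz'

'zgkaaebfaz'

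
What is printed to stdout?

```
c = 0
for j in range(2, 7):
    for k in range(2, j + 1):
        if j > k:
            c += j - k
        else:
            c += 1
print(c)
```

25

j=2,k=2: not 2>2, c = 0+1 = 1
j=3,k=2: 3>2, c = 1+1 = 2
j=3,k=3: not 3>3, c = 2+1 = 3
j=4,k=2: 4>2, c = 3+2 = 5
j=4,k=3: 4>3, c = 5+1 = 6
j=4,k=4: not 4>4, c = 6+1 = 7
j=5,k=2: 5>2, c = 7+3 = 10
j=5,k=3: 5>3, c = 10+2 = 12
j=5,k=4: 5>4, c = 12+1 = 13
j=5,k=5: not 5>5, c = 13+1 = 14
j=6,k=2: 6>2, c = 14+4 = 18
j=6,k=3: 6>3, c = 18+3 = 21
j=6,k=4: 6>4, c = 21+2 = 23
j=6,k=5: 6>5, c = 23+1 = 24
j=6,k=6: not 6>6, c = 24+1 = 25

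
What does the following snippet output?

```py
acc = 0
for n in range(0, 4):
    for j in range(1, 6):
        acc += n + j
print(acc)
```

90

n=0,j=1: acc = 0+1 = 1
n=0,j=2: acc = 1+2 = 3
n=0,j=3: acc = 3+3 = 6
n=0,j=4: acc = 6+4 = 10
n=0,j=5: acc = 10+5 = 15
n=1,j=1: acc = 15+2 = 17
n=1,j=2: acc = 17+3 = 20
n=1,j=3: acc = 20+4 = 24
n=1,j=4: acc = 24+5 = 29
n=1,j=5: acc = 29+6 = 35
n=2,j=1: acc = 35+3 = 38
n=2,j=2: acc = 38+4 = 42
n=2,j=3: acc = 42+5 = 47
n=2,j=4: acc = 47+6 = 53
n=2,j=5: acc = 53+7 = 60
n=3,j=1: acc = 60+4 = 64
n=3,j=2: acc = 64+5 = 69
n=3,j=3: acc = 69+6 = 75
n=3,j=4: acc = 75+7 = 82
n=3,j=5: acc = 82+8 = 90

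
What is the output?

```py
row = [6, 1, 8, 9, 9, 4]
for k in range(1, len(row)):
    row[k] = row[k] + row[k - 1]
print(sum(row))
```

122

k=1: row[1] = 1+6 = 7 → [6, 7, 8, 9, 9, 4]
k=2: row[2] = 8+7 = 15 → [6, 7, 15, 9, 9, 4]
k=3: row[3] = 9+15 = 24 → [6, 7, 15, 24, 9, 4]
k=4: row[4] = 9+24 = 33 → [6, 7, 15, 24, 33, 4]
k=5: row[5] = 4+33 = 37 → [6, 7, 15, 24, 33, 37]
sum = 122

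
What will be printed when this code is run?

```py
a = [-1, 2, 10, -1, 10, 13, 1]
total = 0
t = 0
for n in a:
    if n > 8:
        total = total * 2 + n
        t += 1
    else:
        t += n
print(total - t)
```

69

n=-1: not >8; t=-1
n=2: not >8; t=1
n=10: >8, total = 0*2+10 = 10; t=2
n=-1: not >8; t=1
n=10: >8, total = 10*2+10 = 30; t=2
n=13: >8, total = 30*2+13 = 73; t=3
n=1: not >8; t=4
total-t = 73-4 = 69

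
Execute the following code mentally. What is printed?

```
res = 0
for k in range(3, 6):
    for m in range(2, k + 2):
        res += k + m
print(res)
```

k=3,m=2: res = 0+5 = 5
k=3,m=3: res = 5+6 = 11
k=3,m=4: res = 11+7 = 18
k=4,m=2: res = 18+6 = 24
k=4,m=3: res = 24+7 = 31
k=4,m=4: res = 31+8 = 39
k=4,m=5: res = 39+9 = 48
k=5,m=2: res = 48+7 = 55
k=5,m=3: res = 55+8 = 63
k=5,m=4: res = 63+9 = 72
k=5,m=5: res = 72+10 = 82
k=5,m=6: res = 82+11 = 93

93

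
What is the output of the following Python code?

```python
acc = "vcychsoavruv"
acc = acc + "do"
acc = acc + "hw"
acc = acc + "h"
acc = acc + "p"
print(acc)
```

+ 'do' → 'vcychsoavruvdo'
+ 'hw' → 'vcychsoavruvdohw'
+ 'h' → 'vcychsoavruvdohwh'
+ 'p' → 'vcychsoavruvdohwhp'

vcychsoavruvdohwhp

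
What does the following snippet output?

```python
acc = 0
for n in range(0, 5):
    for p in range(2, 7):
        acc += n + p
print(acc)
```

n=0,p=2: acc = 0+2 = 2
n=0,p=3: acc = 2+3 = 5
n=0,p=4: acc = 5+4 = 9
n=0,p=5: acc = 9+5 = 14
n=0,p=6: acc = 14+6 = 20
n=1,p=2: acc = 20+3 = 23
n=1,p=3: acc = 23+4 = 27
n=1,p=4: acc = 27+5 = 32
n=1,p=5: acc = 32+6 = 38
n=1,p=6: acc = 38+7 = 45
n=2,p=2: acc = 45+4 = 49
n=2,p=3: acc = 49+5 = 54
n=2,p=4: acc = 54+6 = 60
n=2,p=5: acc = 60+7 = 67
n=2,p=6: acc = 67+8 = 75
n=3,p=2: acc = 75+5 = 80
n=3,p=3: acc = 80+6 = 86
n=3,p=4: acc = 86+7 = 93
n=3,p=5: acc = 93+8 = 101
n=3,p=6: acc = 101+9 = 110
n=4,p=2: acc = 110+6 = 116
n=4,p=3: acc = 116+7 = 123
n=4,p=4: acc = 123+8 = 131
n=4,p=5: acc = 131+9 = 140
n=4,p=6: acc = 140+10 = 150

150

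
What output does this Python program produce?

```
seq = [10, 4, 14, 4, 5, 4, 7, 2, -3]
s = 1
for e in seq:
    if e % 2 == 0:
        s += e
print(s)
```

39

e=10: even, s = 1+10 = 11
e=4: even, s = 11+4 = 15
e=14: even, s = 15+14 = 29
e=4: even, s = 29+4 = 33
e=5: not even
e=4: even, s = 33+4 = 37
e=7: not even
e=2: even, s = 37+2 = 39
e=-3: not even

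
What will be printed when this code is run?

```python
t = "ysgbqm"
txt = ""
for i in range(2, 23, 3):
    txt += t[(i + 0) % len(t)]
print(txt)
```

gmgmgmg

i=2: add t[2]='g' → 'g'
i=5: add t[5]='m' → 'gm'
i=8: add t[2]='g' → 'gmg'
i=11: add t[5]='m' → 'gmgm'
i=14: add t[2]='g' → 'gmgmg'
i=17: add t[5]='m' → 'gmgmgm'
i=20: add t[2]='g' → 'gmgmgmg'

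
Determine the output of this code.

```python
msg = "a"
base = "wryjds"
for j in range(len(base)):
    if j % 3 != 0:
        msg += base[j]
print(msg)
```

j=0: skip
j=1: add 'r' → 'ar'
j=2: add 'y' → 'ary'
j=3: skip
j=4: add 'd' → 'aryd'
j=5: add 's' → 'aryds'

aryds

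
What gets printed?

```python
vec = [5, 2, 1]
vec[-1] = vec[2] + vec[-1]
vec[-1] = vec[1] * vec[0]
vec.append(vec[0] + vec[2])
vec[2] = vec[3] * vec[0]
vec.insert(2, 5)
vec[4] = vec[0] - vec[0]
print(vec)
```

[5, 2, 5, 75, 0]

vec[-1] = vec[2]+vec[-1] = 1+1 = 2 → [5, 2, 2]
vec[-1] = vec[1]*vec[0] = 2*5 = 10 → [5, 2, 10]
append vec[0]+vec[2] = 5+10 = 15 → [5, 2, 10, 15]
vec[2] = vec[3]*vec[0] = 15*5 = 75 → [5, 2, 75, 15]
insert 5 at 2 → [5, 2, 5, 75, 15]
vec[4] = vec[0]-vec[0] = 5-5 = 0 → [5, 2, 5, 75, 0]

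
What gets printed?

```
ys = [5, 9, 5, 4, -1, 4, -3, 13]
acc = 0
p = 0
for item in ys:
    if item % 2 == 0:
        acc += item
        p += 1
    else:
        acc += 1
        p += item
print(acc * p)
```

420

item=5: not even, acc = 0+1 = 1; p=5
item=9: not even, acc = 1+1 = 2; p=14
item=5: not even, acc = 2+1 = 3; p=19
item=4: even, acc = 3+4 = 7; p=20
item=-1: not even, acc = 7+1 = 8; p=19
item=4: even, acc = 8+4 = 12; p=20
item=-3: not even, acc = 12+1 = 13; p=17
item=13: not even, acc = 13+1 = 14; p=30
acc*p = 14*30 = 420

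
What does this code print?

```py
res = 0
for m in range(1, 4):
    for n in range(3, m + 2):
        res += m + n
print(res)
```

m=2,n=3: res = 0+5 = 5
m=3,n=3: res = 5+6 = 11
m=3,n=4: res = 11+7 = 18

18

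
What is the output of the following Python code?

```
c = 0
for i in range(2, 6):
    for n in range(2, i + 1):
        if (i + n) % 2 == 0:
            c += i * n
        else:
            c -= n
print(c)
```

66

i=2,n=2: even sum, c = 0+4 = 4
i=3,n=2: odd sum, c = 4-2 = 2
i=3,n=3: even sum, c = 2+9 = 11
i=4,n=2: even sum, c = 11+8 = 19
i=4,n=3: odd sum, c = 19-3 = 16
i=4,n=4: even sum, c = 16+16 = 32
i=5,n=2: odd sum, c = 32-2 = 30
i=5,n=3: even sum, c = 30+15 = 45
i=5,n=4: odd sum, c = 45-4 = 41
i=5,n=5: even sum, c = 41+25 = 66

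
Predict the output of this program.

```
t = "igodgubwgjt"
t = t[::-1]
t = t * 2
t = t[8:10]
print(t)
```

reverse → 'tjgwbugdogi'
repeat ×2 → 'tjgwbugdogitjgwbugdogi'
slice [8:10] → 'og'

og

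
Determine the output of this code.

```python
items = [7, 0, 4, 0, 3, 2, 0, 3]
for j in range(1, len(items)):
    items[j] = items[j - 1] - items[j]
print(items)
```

j=1: items[1] = 7-0 = 7 → [7, 7, 4, 0, 3, 2, 0, 3]
j=2: items[2] = 7-4 = 3 → [7, 7, 3, 0, 3, 2, 0, 3]
j=3: items[3] = 3-0 = 3 → [7, 7, 3, 3, 3, 2, 0, 3]
j=4: items[4] = 3-3 = 0 → [7, 7, 3, 3, 0, 2, 0, 3]
j=5: items[5] = 0-2 = -2 → [7, 7, 3, 3, 0, -2, 0, 3]
j=6: items[6] = (-2)-0 = -2 → [7, 7, 3, 3, 0, -2, -2, 3]
j=7: items[7] = (-2)-3 = -5 → [7, 7, 3, 3, 0, -2, -2, -5]

[7, 7, 3, 3, 0, -2, -2, -5]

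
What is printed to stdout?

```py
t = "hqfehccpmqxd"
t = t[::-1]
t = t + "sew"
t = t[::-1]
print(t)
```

weshqfehccpmqxd

reverse → 'dxqmpcchefqh'
+ 'sew' → 'dxqmpcchefqhsew'
reverse → 'weshqfehccpmqxd'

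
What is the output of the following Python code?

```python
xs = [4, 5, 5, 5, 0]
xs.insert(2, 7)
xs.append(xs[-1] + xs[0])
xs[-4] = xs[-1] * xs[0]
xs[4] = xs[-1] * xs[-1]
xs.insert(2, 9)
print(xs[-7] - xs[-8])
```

insert 7 at 2 → [4, 5, 7, 5, 5, 0]
append xs[-1]+xs[0] = 0+4 = 4 → [4, 5, 7, 5, 5, 0, 4]
xs[-4] = xs[-1]*xs[0] = 4*4 = 16 → [4, 5, 7, 16, 5, 0, 4]
xs[4] = xs[-1]*xs[-1] = 4*4 = 16 → [4, 5, 7, 16, 16, 0, 4]
insert 9 at 2 → [4, 5, 9, 7, 16, 16, 0, 4]
xs[-7]-xs[-8] = 5-4 = 1

1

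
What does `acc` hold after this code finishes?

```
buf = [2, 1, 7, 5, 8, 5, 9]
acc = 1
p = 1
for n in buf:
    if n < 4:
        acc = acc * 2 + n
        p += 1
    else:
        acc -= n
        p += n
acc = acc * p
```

-925

n=2: <4, acc = 1*2+2 = 4; p=2
n=1: <4, acc = 4*2+1 = 9; p=3
n=7: not <4, acc = 9-7 = 2; p=10
n=5: not <4, acc = 2-5 = -3; p=15
n=8: not <4, acc = (-3)-8 = -11; p=23
n=5: not <4, acc = (-11)-5 = -16; p=28
n=9: not <4, acc = (-16)-9 = -25; p=37
acc*p = (-25)*37 = -925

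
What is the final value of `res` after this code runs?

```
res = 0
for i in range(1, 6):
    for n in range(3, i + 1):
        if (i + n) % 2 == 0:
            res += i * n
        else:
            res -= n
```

58

i=3,n=3: even sum, res = 0+9 = 9
i=4,n=3: odd sum, res = 9-3 = 6
i=4,n=4: even sum, res = 6+16 = 22
i=5,n=3: even sum, res = 22+15 = 37
i=5,n=4: odd sum, res = 37-4 = 33
i=5,n=5: even sum, res = 33+25 = 58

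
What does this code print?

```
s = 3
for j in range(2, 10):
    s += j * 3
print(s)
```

j=2: s = 3+2*3 = 9
j=3: s = 9+3*3 = 18
j=4: s = 18+4*3 = 30
j=5: s = 30+5*3 = 45
j=6: s = 45+6*3 = 63
j=7: s = 63+7*3 = 84
j=8: s = 84+8*3 = 108
j=9: s = 108+9*3 = 135

135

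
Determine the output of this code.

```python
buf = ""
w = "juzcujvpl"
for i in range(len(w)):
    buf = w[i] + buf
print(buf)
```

i=0: prepend 'j' → 'j'
i=1: prepend 'u' → 'uj'
i=2: prepend 'z' → 'zuj'
i=3: prepend 'c' → 'czuj'
i=4: prepend 'u' → 'uczuj'
i=5: prepend 'j' → 'juczuj'
i=6: prepend 'v' → 'vjuczuj'
i=7: prepend 'p' → 'pvjuczuj'
i=8: prepend 'l' → 'lpvjuczuj'

lpvjuczuj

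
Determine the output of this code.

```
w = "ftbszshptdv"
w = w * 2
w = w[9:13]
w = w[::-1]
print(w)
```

repeat ×2 → 'ftbszshptdvftbszshptdv'
slice [9:13] → 'dvft'
reverse → 'tfvd'

tfvd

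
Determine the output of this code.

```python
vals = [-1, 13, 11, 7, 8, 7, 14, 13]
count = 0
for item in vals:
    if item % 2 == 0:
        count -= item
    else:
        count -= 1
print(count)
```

-28

item=-1: not even, count = 0-1 = -1
item=13: not even, count = (-1)-1 = -2
item=11: not even, count = (-2)-1 = -3
item=7: not even, count = (-3)-1 = -4
item=8: even, count = (-4)-8 = -12
item=7: not even, count = (-12)-1 = -13
item=14: even, count = (-13)-14 = -27
item=13: not even, count = (-27)-1 = -28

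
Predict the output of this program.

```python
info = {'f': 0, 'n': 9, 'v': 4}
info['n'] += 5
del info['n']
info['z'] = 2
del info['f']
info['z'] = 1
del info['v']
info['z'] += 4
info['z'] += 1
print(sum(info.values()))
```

info['n'] = 9+5 = 14 → {'f': 0, 'n': 14, 'v': 4}
del 'n' → {'f': 0, 'v': 4}
info['z'] = 2 → {'f': 0, 'v': 4, 'z': 2}
del 'f' → {'v': 4, 'z': 2}
info['z'] = 1 → {'v': 4, 'z': 1}
del 'v' → {'z': 1}
info['z'] = 1+4 = 5 → {'z': 5}
info['z'] = 5+1 = 6 → {'z': 6}
sum of values = 6

6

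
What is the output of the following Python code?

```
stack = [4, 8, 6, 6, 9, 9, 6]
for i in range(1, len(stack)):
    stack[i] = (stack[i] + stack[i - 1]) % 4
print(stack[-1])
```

0

i=1: stack[1] = (8+4)%4 = 0 → [4, 0, 6, 6, 9, 9, 6]
i=2: stack[2] = (6+0)%4 = 2 → [4, 0, 2, 6, 9, 9, 6]
i=3: stack[3] = (6+2)%4 = 0 → [4, 0, 2, 0, 9, 9, 6]
i=4: stack[4] = (9+0)%4 = 1 → [4, 0, 2, 0, 1, 9, 6]
i=5: stack[5] = (9+1)%4 = 2 → [4, 0, 2, 0, 1, 2, 6]
i=6: stack[6] = (6+2)%4 = 0 → [4, 0, 2, 0, 1, 2, 0]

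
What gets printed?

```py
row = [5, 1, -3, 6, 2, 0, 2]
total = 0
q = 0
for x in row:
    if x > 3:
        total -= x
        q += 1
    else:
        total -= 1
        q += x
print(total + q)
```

-12

x=5: >3, total = 0-5 = -5; q=1
x=1: not >3, total = (-5)-1 = -6; q=2
x=-3: not >3, total = (-6)-1 = -7; q=-1
x=6: >3, total = (-7)-6 = -13; q=0
x=2: not >3, total = (-13)-1 = -14; q=2
x=0: not >3, total = (-14)-1 = -15; q=2
x=2: not >3, total = (-15)-1 = -16; q=4
total+q = (-16)+4 = -12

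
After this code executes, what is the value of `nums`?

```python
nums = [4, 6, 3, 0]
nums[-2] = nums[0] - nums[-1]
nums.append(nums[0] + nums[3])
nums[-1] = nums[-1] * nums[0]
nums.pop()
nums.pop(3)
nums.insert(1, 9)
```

nums[-2] = nums[0]-nums[-1] = 4-0 = 4 → [4, 6, 4, 0]
append nums[0]+nums[3] = 4+0 = 4 → [4, 6, 4, 0, 4]
nums[-1] = nums[-1]*nums[0] = 4*4 = 16 → [4, 6, 4, 0, 16]
pop() removes 16 → [4, 6, 4, 0]
pop(3) removes 0 → [4, 6, 4]
insert 9 at 1 → [4, 9, 6, 4]

[4, 9, 6, 4]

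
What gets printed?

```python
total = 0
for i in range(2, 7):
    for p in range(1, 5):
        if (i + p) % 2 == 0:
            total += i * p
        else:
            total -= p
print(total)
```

i=2,p=1: odd sum, total = 0-1 = -1
i=2,p=2: even sum, total = (-1)+4 = 3
i=2,p=3: odd sum, total = 3-3 = 0
i=2,p=4: even sum, total = 0+8 = 8
i=3,p=1: even sum, total = 8+3 = 11
i=3,p=2: odd sum, total = 11-2 = 9
i=3,p=3: even sum, total = 9+9 = 18
i=3,p=4: odd sum, total = 18-4 = 14
i=4,p=1: odd sum, total = 14-1 = 13
i=4,p=2: even sum, total = 13+8 = 21
i=4,p=3: odd sum, total = 21-3 = 18
i=4,p=4: even sum, total = 18+16 = 34
i=5,p=1: even sum, total = 34+5 = 39
i=5,p=2: odd sum, total = 39-2 = 37
i=5,p=3: even sum, total = 37+15 = 52
i=5,p=4: odd sum, total = 52-4 = 48
i=6,p=1: odd sum, total = 48-1 = 47
i=6,p=2: even sum, total = 47+12 = 59
i=6,p=3: odd sum, total = 59-3 = 56
i=6,p=4: even sum, total = 56+24 = 80

80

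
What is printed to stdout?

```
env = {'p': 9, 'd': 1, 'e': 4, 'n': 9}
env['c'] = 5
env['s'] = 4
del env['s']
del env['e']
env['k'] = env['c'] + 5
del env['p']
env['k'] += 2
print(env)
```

env['c'] = 5 → {'p': 9, 'd': 1, 'e': 4, 'n': 9, 'c': 5}
env['s'] = 4 → {'p': 9, 'd': 1, 'e': 4, 'n': 9, 'c': 5, 's': 4}
del 's' → {'p': 9, 'd': 1, 'e': 4, 'n': 9, 'c': 5}
del 'e' → {'p': 9, 'd': 1, 'n': 9, 'c': 5}
env['k'] = env['c']+5 = 10 → {'p': 9, 'd': 1, 'n': 9, 'c': 5, 'k': 10}
del 'p' → {'d': 1, 'n': 9, 'c': 5, 'k': 10}
env['k'] = 10+2 = 12 → {'d': 1, 'n': 9, 'c': 5, 'k': 12}

{'d': 1, 'n': 9, 'c': 5, 'k': 12}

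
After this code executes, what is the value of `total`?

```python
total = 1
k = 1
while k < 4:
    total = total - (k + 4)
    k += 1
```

-17

k=1: total = 1-5 = -4
k=2: total = (-4)-6 = -10
k=3: total = (-10)-7 = -17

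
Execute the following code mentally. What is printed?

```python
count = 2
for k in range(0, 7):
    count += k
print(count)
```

23

k=0: count = 2+0 = 2
k=1: count = 2+1 = 3
k=2: count = 3+2 = 5
k=3: count = 5+3 = 8
k=4: count = 8+4 = 12
k=5: count = 12+5 = 17
k=6: count = 17+6 = 23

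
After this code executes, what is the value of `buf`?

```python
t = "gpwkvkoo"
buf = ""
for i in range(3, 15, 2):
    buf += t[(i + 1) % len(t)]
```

'vogwvo'

i=3: add t[4]='v' → 'v'
i=5: add t[6]='o' → 'vo'
i=7: add t[0]='g' → 'vog'
i=9: add t[2]='w' → 'vogw'
i=11: add t[4]='v' → 'vogwv'
i=13: add t[6]='o' → 'vogwvo'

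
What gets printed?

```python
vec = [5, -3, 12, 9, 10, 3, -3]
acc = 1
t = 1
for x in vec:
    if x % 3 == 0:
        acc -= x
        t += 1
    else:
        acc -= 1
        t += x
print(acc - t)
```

x=5: not %3==0, acc = 1-1 = 0; t=6
x=-3: %3==0, acc = 0-(-3) = 3; t=7
x=12: %3==0, acc = 3-12 = -9; t=8
x=9: %3==0, acc = (-9)-9 = -18; t=9
x=10: not %3==0, acc = (-18)-1 = -19; t=19
x=3: %3==0, acc = (-19)-3 = -22; t=20
x=-3: %3==0, acc = (-22)-(-3) = -19; t=21
acc-t = (-19)-21 = -40

-40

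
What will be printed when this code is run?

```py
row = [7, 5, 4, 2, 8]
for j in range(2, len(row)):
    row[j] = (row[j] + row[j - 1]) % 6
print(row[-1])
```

1

j=2: row[2] = (4+5)%6 = 3 → [7, 5, 3, 2, 8]
j=3: row[3] = (2+3)%6 = 5 → [7, 5, 3, 5, 8]
j=4: row[4] = (8+5)%6 = 1 → [7, 5, 3, 5, 1]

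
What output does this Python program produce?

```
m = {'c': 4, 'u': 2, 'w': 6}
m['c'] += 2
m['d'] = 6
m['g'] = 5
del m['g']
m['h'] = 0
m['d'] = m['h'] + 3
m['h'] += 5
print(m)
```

{'c': 6, 'u': 2, 'w': 6, 'd': 3, 'h': 5}

m['c'] = 4+2 = 6 → {'c': 6, 'u': 2, 'w': 6}
m['d'] = 6 → {'c': 6, 'u': 2, 'w': 6, 'd': 6}
m['g'] = 5 → {'c': 6, 'u': 2, 'w': 6, 'd': 6, 'g': 5}
del 'g' → {'c': 6, 'u': 2, 'w': 6, 'd': 6}
m['h'] = 0 → {'c': 6, 'u': 2, 'w': 6, 'd': 6, 'h': 0}
m['d'] = m['h']+3 = 3 → {'c': 6, 'u': 2, 'w': 6, 'd': 3, 'h': 0}
m['h'] = 0+5 = 5 → {'c': 6, 'u': 2, 'w': 6, 'd': 3, 'h': 5}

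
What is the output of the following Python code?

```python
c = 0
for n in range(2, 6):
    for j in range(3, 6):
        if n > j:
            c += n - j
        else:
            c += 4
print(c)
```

40

n=2,j=3: not 2>3, c = 0+4 = 4
n=2,j=4: not 2>4, c = 4+4 = 8
n=2,j=5: not 2>5, c = 8+4 = 12
n=3,j=3: not 3>3, c = 12+4 = 16
n=3,j=4: not 3>4, c = 16+4 = 20
n=3,j=5: not 3>5, c = 20+4 = 24
n=4,j=3: 4>3, c = 24+1 = 25
n=4,j=4: not 4>4, c = 25+4 = 29
n=4,j=5: not 4>5, c = 29+4 = 33
n=5,j=3: 5>3, c = 33+2 = 35
n=5,j=4: 5>4, c = 35+1 = 36
n=5,j=5: not 5>5, c = 36+4 = 40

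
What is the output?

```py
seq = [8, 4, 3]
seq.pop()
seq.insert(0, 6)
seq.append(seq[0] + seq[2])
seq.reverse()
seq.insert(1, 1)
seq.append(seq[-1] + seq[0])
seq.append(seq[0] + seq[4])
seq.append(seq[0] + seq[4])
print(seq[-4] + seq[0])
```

pop() removes 3 → [8, 4]
insert 6 at 0 → [6, 8, 4]
append seq[0]+seq[2] = 6+4 = 10 → [6, 8, 4, 10]
reverse → [10, 4, 8, 6]
insert 1 at 1 → [10, 1, 4, 8, 6]
append seq[-1]+seq[0] = 6+10 = 16 → [10, 1, 4, 8, 6, 16]
append seq[0]+seq[4] = 10+6 = 16 → [10, 1, 4, 8, 6, 16, 16]
append seq[0]+seq[4] = 10+6 = 16 → [10, 1, 4, 8, 6, 16, 16, 16]
seq[-4]+seq[0] = 6+10 = 16

16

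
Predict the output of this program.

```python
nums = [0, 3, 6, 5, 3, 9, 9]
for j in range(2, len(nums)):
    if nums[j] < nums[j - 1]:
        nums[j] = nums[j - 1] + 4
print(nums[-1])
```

j=2: 6>=3, unchanged → [0, 3, 6, 5, 3, 9, 9]
j=3: 5<6, nums[3] = 6+4 = 10 → [0, 3, 6, 10, 3, 9, 9]
j=4: 3<10, nums[4] = 10+4 = 14 → [0, 3, 6, 10, 14, 9, 9]
j=5: 9<14, nums[5] = 14+4 = 18 → [0, 3, 6, 10, 14, 18, 9]
j=6: 9<18, nums[6] = 18+4 = 22 → [0, 3, 6, 10, 14, 18, 22]

22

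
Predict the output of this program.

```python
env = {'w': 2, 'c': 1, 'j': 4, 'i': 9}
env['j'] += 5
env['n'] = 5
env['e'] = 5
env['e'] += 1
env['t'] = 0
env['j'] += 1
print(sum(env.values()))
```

33

env['j'] = 4+5 = 9 → {'w': 2, 'c': 1, 'j': 9, 'i': 9}
env['n'] = 5 → {'w': 2, 'c': 1, 'j': 9, 'i': 9, 'n': 5}
env['e'] = 5 → {'w': 2, 'c': 1, 'j': 9, 'i': 9, 'n': 5, 'e': 5}
env['e'] = 5+1 = 6 → {'w': 2, 'c': 1, 'j': 9, 'i': 9, 'n': 5, 'e': 6}
env['t'] = 0 → {'w': 2, 'c': 1, 'j': 9, 'i': 9, 'n': 5, 'e': 6, 't': 0}
env['j'] = 9+1 = 10 → {'w': 2, 'c': 1, 'j': 10, 'i': 9, 'n': 5, 'e': 6, 't': 0}
sum of values = 33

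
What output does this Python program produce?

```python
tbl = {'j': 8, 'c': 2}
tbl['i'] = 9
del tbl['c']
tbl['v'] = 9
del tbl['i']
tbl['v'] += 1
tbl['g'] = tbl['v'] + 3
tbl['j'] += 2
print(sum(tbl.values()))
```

33

tbl['i'] = 9 → {'j': 8, 'c': 2, 'i': 9}
del 'c' → {'j': 8, 'i': 9}
tbl['v'] = 9 → {'j': 8, 'i': 9, 'v': 9}
del 'i' → {'j': 8, 'v': 9}
tbl['v'] = 9+1 = 10 → {'j': 8, 'v': 10}
tbl['g'] = tbl['v']+3 = 13 → {'j': 8, 'v': 10, 'g': 13}
tbl['j'] = 8+2 = 10 → {'j': 10, 'v': 10, 'g': 13}
sum of values = 33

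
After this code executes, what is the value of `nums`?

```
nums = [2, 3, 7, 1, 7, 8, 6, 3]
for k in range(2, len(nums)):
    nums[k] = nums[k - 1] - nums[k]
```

[2, 3, -4, -5, -12, -20, -26, -29]

k=2: nums[2] = 3-7 = -4 → [2, 3, -4, 1, 7, 8, 6, 3]
k=3: nums[3] = (-4)-1 = -5 → [2, 3, -4, -5, 7, 8, 6, 3]
k=4: nums[4] = (-5)-7 = -12 → [2, 3, -4, -5, -12, 8, 6, 3]
k=5: nums[5] = (-12)-8 = -20 → [2, 3, -4, -5, -12, -20, 6, 3]
k=6: nums[6] = (-20)-6 = -26 → [2, 3, -4, -5, -12, -20, -26, 3]
k=7: nums[7] = (-26)-3 = -29 → [2, 3, -4, -5, -12, -20, -26, -29]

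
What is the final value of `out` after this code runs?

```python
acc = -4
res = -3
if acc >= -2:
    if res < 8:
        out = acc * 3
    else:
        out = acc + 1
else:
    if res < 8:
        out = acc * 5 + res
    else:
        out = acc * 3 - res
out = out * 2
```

-46

acc=-4, res=-3
acc >= -2 is False; res < 8 is True
→ out = acc * 5 + res = -23
out = (-23)*2 = -46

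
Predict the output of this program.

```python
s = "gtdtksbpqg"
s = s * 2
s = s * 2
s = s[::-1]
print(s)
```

gqpbsktdtggqpbsktdtggqpbsktdtggqpbsktdtg

repeat ×2 → 'gtdtksbpqggtdtksbpqg'
repeat ×2 → 'gtdtksbpqggtdtksbpqggtdtksbpqggtdtksbpqg'
reverse → 'gqpbsktdtggqpbsktdtggqpbsktdtggqpbsktdtg'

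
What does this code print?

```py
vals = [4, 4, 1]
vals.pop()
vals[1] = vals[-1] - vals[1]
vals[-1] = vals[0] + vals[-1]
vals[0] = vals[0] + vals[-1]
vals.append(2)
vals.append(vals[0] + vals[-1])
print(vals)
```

[8, 4, 2, 10]

pop() removes 1 → [4, 4]
vals[1] = vals[-1]-vals[1] = 4-4 = 0 → [4, 0]
vals[-1] = vals[0]+vals[-1] = 4+0 = 4 → [4, 4]
vals[0] = vals[0]+vals[-1] = 4+4 = 8 → [8, 4]
append 2 → [8, 4, 2]
append vals[0]+vals[-1] = 8+2 = 10 → [8, 4, 2, 10]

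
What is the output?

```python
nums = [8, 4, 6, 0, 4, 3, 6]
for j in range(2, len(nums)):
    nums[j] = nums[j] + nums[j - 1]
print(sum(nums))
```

86

j=2: nums[2] = 6+4 = 10 → [8, 4, 10, 0, 4, 3, 6]
j=3: nums[3] = 0+10 = 10 → [8, 4, 10, 10, 4, 3, 6]
j=4: nums[4] = 4+10 = 14 → [8, 4, 10, 10, 14, 3, 6]
j=5: nums[5] = 3+14 = 17 → [8, 4, 10, 10, 14, 17, 6]
j=6: nums[6] = 6+17 = 23 → [8, 4, 10, 10, 14, 17, 23]
sum = 86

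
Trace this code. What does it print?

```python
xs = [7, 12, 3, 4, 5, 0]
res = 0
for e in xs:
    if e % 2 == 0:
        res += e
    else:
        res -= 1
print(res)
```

e=7: not even, res = 0-1 = -1
e=12: even, res = (-1)+12 = 11
e=3: not even, res = 11-1 = 10
e=4: even, res = 10+4 = 14
e=5: not even, res = 14-1 = 13
e=0: even, res = 13+0 = 13

13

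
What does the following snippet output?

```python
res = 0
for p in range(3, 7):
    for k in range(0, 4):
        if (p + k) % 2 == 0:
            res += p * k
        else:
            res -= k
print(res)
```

40

p=3,k=0: odd sum, res = 0-0 = 0
p=3,k=1: even sum, res = 0+3 = 3
p=3,k=2: odd sum, res = 3-2 = 1
p=3,k=3: even sum, res = 1+9 = 10
p=4,k=0: even sum, res = 10+0 = 10
p=4,k=1: odd sum, res = 10-1 = 9
p=4,k=2: even sum, res = 9+8 = 17
p=4,k=3: odd sum, res = 17-3 = 14
p=5,k=0: odd sum, res = 14-0 = 14
p=5,k=1: even sum, res = 14+5 = 19
p=5,k=2: odd sum, res = 19-2 = 17
p=5,k=3: even sum, res = 17+15 = 32
p=6,k=0: even sum, res = 32+0 = 32
p=6,k=1: odd sum, res = 32-1 = 31
p=6,k=2: even sum, res = 31+12 = 43
p=6,k=3: odd sum, res = 43-3 = 40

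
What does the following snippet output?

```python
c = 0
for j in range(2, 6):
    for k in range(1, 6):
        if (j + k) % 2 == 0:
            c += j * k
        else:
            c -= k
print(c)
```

j=2,k=1: odd sum, c = 0-1 = -1
j=2,k=2: even sum, c = (-1)+4 = 3
j=2,k=3: odd sum, c = 3-3 = 0
j=2,k=4: even sum, c = 0+8 = 8
j=2,k=5: odd sum, c = 8-5 = 3
j=3,k=1: even sum, c = 3+3 = 6
j=3,k=2: odd sum, c = 6-2 = 4
j=3,k=3: even sum, c = 4+9 = 13
j=3,k=4: odd sum, c = 13-4 = 9
j=3,k=5: even sum, c = 9+15 = 24
j=4,k=1: odd sum, c = 24-1 = 23
j=4,k=2: even sum, c = 23+8 = 31
j=4,k=3: odd sum, c = 31-3 = 28
j=4,k=4: even sum, c = 28+16 = 44
j=4,k=5: odd sum, c = 44-5 = 39
j=5,k=1: even sum, c = 39+5 = 44
j=5,k=2: odd sum, c = 44-2 = 42
j=5,k=3: even sum, c = 42+15 = 57
j=5,k=4: odd sum, c = 57-4 = 53
j=5,k=5: even sum, c = 53+25 = 78

78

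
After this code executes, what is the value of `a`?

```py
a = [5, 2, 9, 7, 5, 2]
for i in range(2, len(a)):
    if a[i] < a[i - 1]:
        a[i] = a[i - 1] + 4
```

i=2: 9>=2, unchanged → [5, 2, 9, 7, 5, 2]
i=3: 7<9, a[3] = 9+4 = 13 → [5, 2, 9, 13, 5, 2]
i=4: 5<13, a[4] = 13+4 = 17 → [5, 2, 9, 13, 17, 2]
i=5: 2<17, a[5] = 17+4 = 21 → [5, 2, 9, 13, 17, 21]

[5, 2, 9, 13, 17, 21]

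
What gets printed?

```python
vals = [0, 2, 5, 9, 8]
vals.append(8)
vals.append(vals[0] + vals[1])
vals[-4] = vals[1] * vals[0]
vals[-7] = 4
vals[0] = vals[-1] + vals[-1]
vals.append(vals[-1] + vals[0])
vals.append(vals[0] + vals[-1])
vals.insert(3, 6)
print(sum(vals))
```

append 8 → [0, 2, 5, 9, 8, 8]
append vals[0]+vals[1] = 0+2 = 2 → [0, 2, 5, 9, 8, 8, 2]
vals[-4] = vals[1]*vals[0] = 2*0 = 0 → [0, 2, 5, 0, 8, 8, 2]
vals[-7] = 4 → [4, 2, 5, 0, 8, 8, 2]
vals[0] = vals[-1]+vals[-1] = 2+2 = 4 → [4, 2, 5, 0, 8, 8, 2]
append vals[-1]+vals[0] = 2+4 = 6 → [4, 2, 5, 0, 8, 8, 2, 6]
append vals[0]+vals[-1] = 4+6 = 10 → [4, 2, 5, 0, 8, 8, 2, 6, 10]
insert 6 at 3 → [4, 2, 5, 6, 0, 8, 8, 2, 6, 10]
sum = 51

51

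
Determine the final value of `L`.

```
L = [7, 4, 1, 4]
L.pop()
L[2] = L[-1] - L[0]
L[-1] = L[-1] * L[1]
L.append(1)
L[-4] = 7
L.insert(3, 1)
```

[7, 4, -24, 1, 1]

pop() removes 4 → [7, 4, 1]
L[2] = L[-1]-L[0] = 1-7 = -6 → [7, 4, -6]
L[-1] = L[-1]*L[1] = (-6)*4 = -24 → [7, 4, -24]
append 1 → [7, 4, -24, 1]
L[-4] = 7 → [7, 4, -24, 1]
insert 1 at 3 → [7, 4, -24, 1, 1]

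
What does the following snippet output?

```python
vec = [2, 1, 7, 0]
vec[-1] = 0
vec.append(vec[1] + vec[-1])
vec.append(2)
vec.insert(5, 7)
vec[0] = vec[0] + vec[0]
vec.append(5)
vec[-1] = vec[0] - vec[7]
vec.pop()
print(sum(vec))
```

vec[-1] = 0 → [2, 1, 7, 0]
append vec[1]+vec[-1] = 1+0 = 1 → [2, 1, 7, 0, 1]
append 2 → [2, 1, 7, 0, 1, 2]
insert 7 at 5 → [2, 1, 7, 0, 1, 7, 2]
vec[0] = vec[0]+vec[0] = 2+2 = 4 → [4, 1, 7, 0, 1, 7, 2]
append 5 → [4, 1, 7, 0, 1, 7, 2, 5]
vec[-1] = vec[0]-vec[7] = 4-5 = -1 → [4, 1, 7, 0, 1, 7, 2, -1]
pop() removes -1 → [4, 1, 7, 0, 1, 7, 2]
sum = 22

22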